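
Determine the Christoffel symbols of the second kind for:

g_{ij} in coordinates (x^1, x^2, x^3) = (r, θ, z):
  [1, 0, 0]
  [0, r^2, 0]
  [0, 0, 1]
Using Γ^k_{ij} = (1/2) g^{km} (∂_i g_{mj} + ∂_j g_{mi} - ∂_m g_{ij}); the metric is diagonal, so only the m = k term contributes.
Non-zero symbols (using the symmetry Γ^k_{ij} = Γ^k_{ji}):
Γ^r_{θ θ} = (1/2) g^{rr} (∂_θ g_{rθ} + ∂_θ g_{rθ} - ∂_r g_{θθ}) = (1/2)(1)((0) + (0) - (2*r)) = -r
Γ^θ_{r θ} = (1/2) g^{θθ} (∂_r g_{θθ} + ∂_θ g_{θr} - ∂_θ g_{rθ}) = (1/2)(1/r^2)((2*r) + (0) - (0)) = 1/r
All other Christoffel symbols are zero.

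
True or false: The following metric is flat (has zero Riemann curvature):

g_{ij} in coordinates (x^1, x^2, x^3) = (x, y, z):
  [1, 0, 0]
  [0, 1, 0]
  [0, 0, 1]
All metric components are constant, so every Christoffel symbol vanishes and R^i_{jkl} = 0.
True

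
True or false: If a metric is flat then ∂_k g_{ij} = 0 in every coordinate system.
Flatness means R^i_{jkl} = 0; the components can still vary, e.g. the flat plane in polar coordinates has g_{θθ} = r^2.
False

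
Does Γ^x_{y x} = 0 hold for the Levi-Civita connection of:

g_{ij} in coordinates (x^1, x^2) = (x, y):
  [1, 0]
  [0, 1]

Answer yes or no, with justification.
Γ^x_{y x} = (1/2) g^{xx} (∂_y g_{xx} + ∂_x g_{xy} - ∂_x g_{yx}) = (1/2)(1)((0) + (0) - (0)) = 0
This equals the proposed value 0.
Yes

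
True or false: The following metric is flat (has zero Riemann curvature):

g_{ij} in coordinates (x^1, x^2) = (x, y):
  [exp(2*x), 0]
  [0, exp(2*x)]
Non-zero Christoffel symbols:
Γ^x_{x x} = 1
Γ^x_{y y} = -1
Γ^y_{x y} = 1
Ricci tensor: R_{xx} = 0, R_{xy} = 0, R_{yy} = 0
All R_{ij} vanish; in 2 dimensions the Riemann tensor is fully determined by the Ricci tensor, so R^i_{jkl} = 0: the metric is flat (curvilinear coordinates on flat space).
True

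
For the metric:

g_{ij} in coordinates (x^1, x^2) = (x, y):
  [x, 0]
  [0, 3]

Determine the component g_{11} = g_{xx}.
With x^1 = x, x^2 = y, g_{11} = g_{xx} is the row-1, column-1 entry of the matrix.
g_{11} = x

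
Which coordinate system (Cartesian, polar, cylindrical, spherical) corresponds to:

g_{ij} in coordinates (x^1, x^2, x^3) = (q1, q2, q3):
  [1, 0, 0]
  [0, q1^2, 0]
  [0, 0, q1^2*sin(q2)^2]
The line element ds^2 = dq1^2 + q1^2 dq2^2 + q1^2 sin(q2)^2 dq3^2 is dr^2 + r^2 dθ^2 + r^2 sin(θ)^2 dφ^2 with q1 = r, q2 = θ, q3 = φ.
spherical coordinates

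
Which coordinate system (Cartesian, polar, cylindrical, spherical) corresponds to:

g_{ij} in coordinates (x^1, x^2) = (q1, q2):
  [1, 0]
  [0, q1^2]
The line element ds^2 = dq1^2 + q1^2 dq2^2 is dr^2 + r^2 dθ^2 with q1 = r, q2 = θ.
polar coordinates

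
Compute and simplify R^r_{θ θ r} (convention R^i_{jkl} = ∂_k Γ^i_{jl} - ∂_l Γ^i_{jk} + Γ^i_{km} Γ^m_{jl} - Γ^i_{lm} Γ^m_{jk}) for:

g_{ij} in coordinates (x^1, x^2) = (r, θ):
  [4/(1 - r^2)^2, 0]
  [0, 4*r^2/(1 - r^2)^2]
Non-zero Christoffel symbols (Γ^k_{ij} = Γ^k_{ji}):
Γ^r_{r r} = 2*r/(1 - r^2)
Γ^r_{θ θ} = (r^3 + r)/(r^2 - 1)
Γ^θ_{r θ} = (-r^2 - 1)/(r^3 - r)
R^r_{θ θ r} = ∂_θ Γ^r_{θ r} - ∂_r Γ^r_{θ θ} + Γ^r_{θ m} Γ^m_{θ r} - Γ^r_{r m} Γ^m_{θ θ}
  = (0) - ((r^4 - 4*r^2 - 1)/(r^2 - 1)^2) + (-(r^2 + 1)^2/(r^2 - 1)^2) - (-2*r^2*(r^2 + 1)/(r^2 - 1)^2) = 4*r^2/(r^2 - 1)^2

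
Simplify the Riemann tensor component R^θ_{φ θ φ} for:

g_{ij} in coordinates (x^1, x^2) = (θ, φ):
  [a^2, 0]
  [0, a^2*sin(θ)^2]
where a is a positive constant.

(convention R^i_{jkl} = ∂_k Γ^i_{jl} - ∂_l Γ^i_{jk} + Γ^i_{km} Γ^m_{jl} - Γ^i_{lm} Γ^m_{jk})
Non-zero Christoffel symbols (Γ^k_{ij} = Γ^k_{ji}):
Γ^θ_{φ φ} = -sin(2*θ)/2
Γ^φ_{θ φ} = 1/tan(θ)
R^θ_{φ θ φ} = ∂_θ Γ^θ_{φ φ} - ∂_φ Γ^θ_{φ θ} + Γ^θ_{θ m} Γ^m_{φ φ} - Γ^θ_{φ m} Γ^m_{φ θ}
  = (-cos(2*θ)) - (0) + (0) - (-cos(θ)^2) = sin(θ)^2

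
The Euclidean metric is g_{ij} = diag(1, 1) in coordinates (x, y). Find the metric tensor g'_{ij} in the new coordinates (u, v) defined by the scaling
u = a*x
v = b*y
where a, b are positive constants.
Invert the transformation: x = u/a, y = v/b
g'_{ij} = (∂x^k/∂x'^i)(∂x^l/∂x'^j) g_{kl}; with g_{kl} = δ_{kl} this is Σ_k (∂x^k/∂x'^i)(∂x^k/∂x'^j).
Jacobian: ∂x/∂u = 1/a, ∂x/∂v = 0, ∂y/∂u = 0, ∂y/∂v = 1/b
g'_{uu} = (1/a)(1/a) + (0)(0) = 1/a^2
g'_{uv} = (1/a)(0) + (0)(1/b) = 0
g'_{vv} = (0)(0) + (1/b)(1/b) = 1/b^2
g'_{ij} = diag(1/a^2, 1/b^2)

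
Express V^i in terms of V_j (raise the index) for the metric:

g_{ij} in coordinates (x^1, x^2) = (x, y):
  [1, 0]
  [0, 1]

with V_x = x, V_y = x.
Inverse metric (diagonal): g^{xx} = 1, g^{yy} = 1
V^i = g^{ij} V_j:
V^x = (1)(x) + (0)(x) = x
V^y = (0)(x) + (1)(x) = x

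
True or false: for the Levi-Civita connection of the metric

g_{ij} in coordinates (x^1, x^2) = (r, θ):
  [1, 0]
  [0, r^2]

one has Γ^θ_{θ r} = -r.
Γ^θ_{θ r} = (1/2) g^{θθ} (∂_θ g_{θr} + ∂_r g_{θθ} - ∂_θ g_{θr}) = (1/2)(1/r^2)((0) + (2*r) - (0)) = 1/r
This differs from the proposed value -r.
False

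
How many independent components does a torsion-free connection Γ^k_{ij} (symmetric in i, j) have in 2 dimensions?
Γ^k_{ij} has n choices for the upper index and n(n+1)/2 independent symmetric lower index pairs.
Total = 2 × 2×3/2 = 2 × 3 = 6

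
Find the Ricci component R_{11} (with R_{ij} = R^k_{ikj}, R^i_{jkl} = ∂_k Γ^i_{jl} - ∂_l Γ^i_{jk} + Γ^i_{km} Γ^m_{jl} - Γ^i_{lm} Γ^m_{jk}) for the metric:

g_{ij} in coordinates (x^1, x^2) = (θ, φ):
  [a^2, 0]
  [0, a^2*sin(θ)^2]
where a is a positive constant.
Non-zero Christoffel symbols (Γ^k_{ij} = Γ^k_{ji}):
Γ^θ_{φ φ} = -sin(2*θ)/2
Γ^φ_{θ φ} = 1/tan(θ)
R^θ_{θ θ θ} = 0 (a repeated index in an antisymmetric pair)
R^φ_{θ φ θ} = ∂_φ Γ^φ_{θ θ} - ∂_θ Γ^φ_{θ φ} + Γ^φ_{φ m} Γ^m_{θ θ} - Γ^φ_{θ m} Γ^m_{θ φ}
  = (0) - (-1/sin(θ)^2) + (0) - (1/tan(θ)^2) = 1
R_{θθ} = R^θ_{θ θ θ} + R^φ_{θ φ θ} = (0) + (1) = 1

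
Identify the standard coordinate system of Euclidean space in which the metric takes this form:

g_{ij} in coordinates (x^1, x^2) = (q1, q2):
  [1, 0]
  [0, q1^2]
The line element ds^2 = dq1^2 + q1^2 dq2^2 is dr^2 + r^2 dθ^2 with q1 = r, q2 = θ.
polar coordinates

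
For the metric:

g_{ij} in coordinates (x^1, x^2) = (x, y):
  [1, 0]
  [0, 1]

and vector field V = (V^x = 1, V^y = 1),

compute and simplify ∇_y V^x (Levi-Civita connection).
All Christoffel symbols are zero.
∇_y V^x = ∂_y V^x + Γ^x_{y j} V^j
  = (0) + (0)(1) + (0)(1)
  = 0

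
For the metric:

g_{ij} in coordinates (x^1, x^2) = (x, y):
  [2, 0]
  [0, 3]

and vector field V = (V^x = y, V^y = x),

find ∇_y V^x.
All Christoffel symbols are zero.
∇_y V^x = ∂_y V^x + Γ^x_{y j} V^j
  = (1) + (0)(y) + (0)(x)
  = 1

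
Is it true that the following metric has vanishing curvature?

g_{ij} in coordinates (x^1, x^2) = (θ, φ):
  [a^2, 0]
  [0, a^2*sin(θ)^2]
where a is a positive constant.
Non-zero Christoffel symbols:
Γ^θ_{φ φ} = -sin(2*θ)/2
Γ^φ_{θ φ} = 1/tan(θ)
Ricci tensor: R_{θθ} = 1, R_{θφ} = 0, R_{φφ} = sin(θ)^2
The Ricci tensor is non-zero, so the Riemann tensor is non-zero: not flat.
No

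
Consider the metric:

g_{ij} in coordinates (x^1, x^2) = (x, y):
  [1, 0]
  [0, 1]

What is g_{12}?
With x^1 = x, x^2 = y, g_{12} = g_{xy} is the row-1, column-2 entry of the matrix.
g_{12} = 0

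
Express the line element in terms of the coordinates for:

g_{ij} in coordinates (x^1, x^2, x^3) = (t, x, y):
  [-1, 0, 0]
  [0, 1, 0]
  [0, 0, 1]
ds^2 = g_{ij} dx^i dx^j; only the non-zero components contribute.
ds^2 = -dt^2 + dx^2 + dy^2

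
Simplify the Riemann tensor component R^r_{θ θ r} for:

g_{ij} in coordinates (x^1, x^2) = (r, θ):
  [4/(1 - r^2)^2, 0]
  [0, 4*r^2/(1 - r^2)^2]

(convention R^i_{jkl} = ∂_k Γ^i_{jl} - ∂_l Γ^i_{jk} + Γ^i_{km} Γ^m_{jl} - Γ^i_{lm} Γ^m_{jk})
Non-zero Christoffel symbols (Γ^k_{ij} = Γ^k_{ji}):
Γ^r_{r r} = 2*r/(1 - r^2)
Γ^r_{θ θ} = (r^3 + r)/(r^2 - 1)
Γ^θ_{r θ} = (-r^2 - 1)/(r^3 - r)
R^r_{θ θ r} = ∂_θ Γ^r_{θ r} - ∂_r Γ^r_{θ θ} + Γ^r_{θ m} Γ^m_{θ r} - Γ^r_{r m} Γ^m_{θ θ}
  = (0) - ((r^4 - 4*r^2 - 1)/(r^2 - 1)^2) + (-(r^2 + 1)^2/(r^2 - 1)^2) - (-2*r^2*(r^2 + 1)/(r^2 - 1)^2) = 4*r^2/(r^2 - 1)^2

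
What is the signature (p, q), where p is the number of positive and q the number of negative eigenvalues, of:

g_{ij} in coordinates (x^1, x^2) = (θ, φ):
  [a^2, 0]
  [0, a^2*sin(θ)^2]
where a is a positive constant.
The metric is diagonal, so its eigenvalues are the diagonal entries: a^2, a^2*sin(θ)^2 (at a generic point, where coordinate-dependent entries are positive).
2 positive, 0 negative.
(2, 0) - Riemannian (positive definite)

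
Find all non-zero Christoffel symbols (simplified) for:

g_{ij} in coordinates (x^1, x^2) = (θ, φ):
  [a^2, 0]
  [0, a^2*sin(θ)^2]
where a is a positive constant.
Using Γ^k_{ij} = (1/2) g^{km} (∂_i g_{mj} + ∂_j g_{mi} - ∂_m g_{ij}); the metric is diagonal, so only the m = k term contributes.
Non-zero symbols (using the symmetry Γ^k_{ij} = Γ^k_{ji}):
Γ^θ_{φ φ} = (1/2) g^{θθ} (∂_φ g_{θφ} + ∂_φ g_{θφ} - ∂_θ g_{φφ}) = (1/2)(1/a^2)((0) + (0) - (a^2*sin(2*θ))) = -sin(2*θ)/2
Γ^φ_{θ φ} = (1/2) g^{φφ} (∂_θ g_{φφ} + ∂_φ g_{φθ} - ∂_φ g_{θφ}) = (1/2)(1/(a^2*sin(θ)^2))((a^2*sin(2*θ)) + (0) - (0)) = 1/tan(θ)
All other Christoffel symbols are zero.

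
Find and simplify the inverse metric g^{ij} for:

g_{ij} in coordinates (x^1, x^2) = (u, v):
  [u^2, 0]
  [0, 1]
The metric is diagonal, so g^{ij} is diagonal with entries 1/g_{ii}: diag(1/(u^2), 1).
g^{ij}:
  [1/u^2, 0]
  [0, 1]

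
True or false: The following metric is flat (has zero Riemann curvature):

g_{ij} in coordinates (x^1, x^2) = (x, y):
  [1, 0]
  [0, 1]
All metric components are constant, so every Christoffel symbol vanishes and R^i_{jkl} = 0.
True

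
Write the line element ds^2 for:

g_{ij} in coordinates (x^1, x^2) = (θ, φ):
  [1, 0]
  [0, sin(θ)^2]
ds^2 = g_{ij} dx^i dx^j; only the non-zero components contribute.
ds^2 = dθ^2 + sin(θ)^2 dφ^2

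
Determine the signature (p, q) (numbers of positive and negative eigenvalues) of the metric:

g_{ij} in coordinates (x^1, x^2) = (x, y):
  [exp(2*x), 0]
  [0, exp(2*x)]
The metric is diagonal, so its eigenvalues are the diagonal entries: exp(2*x), exp(2*x) (at a generic point, where coordinate-dependent entries are positive).
2 positive, 0 negative.
(2, 0) - Riemannian (positive definite)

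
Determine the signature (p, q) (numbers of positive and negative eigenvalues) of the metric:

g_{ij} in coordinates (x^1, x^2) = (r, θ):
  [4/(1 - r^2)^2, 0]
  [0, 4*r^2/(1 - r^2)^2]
The metric is diagonal, so its eigenvalues are the diagonal entries: 4/(1 - r^2)^2, 4*r^2/(1 - r^2)^2 (at a generic point, where coordinate-dependent entries are positive).
2 positive, 0 negative.
(2, 0) - Riemannian (positive definite)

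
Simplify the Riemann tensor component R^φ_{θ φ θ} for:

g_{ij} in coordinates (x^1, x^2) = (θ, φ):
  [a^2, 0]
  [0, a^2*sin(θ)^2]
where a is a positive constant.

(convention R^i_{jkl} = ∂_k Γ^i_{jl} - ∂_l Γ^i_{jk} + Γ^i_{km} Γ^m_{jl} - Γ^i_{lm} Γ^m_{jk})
Non-zero Christoffel symbols (Γ^k_{ij} = Γ^k_{ji}):
Γ^θ_{φ φ} = -sin(2*θ)/2
Γ^φ_{θ φ} = 1/tan(θ)
R^φ_{θ φ θ} = ∂_φ Γ^φ_{θ θ} - ∂_θ Γ^φ_{θ φ} + Γ^φ_{φ m} Γ^m_{θ θ} - Γ^φ_{θ m} Γ^m_{θ φ}
  = (0) - (-1/sin(θ)^2) + (0) - (1/tan(θ)^2) = 1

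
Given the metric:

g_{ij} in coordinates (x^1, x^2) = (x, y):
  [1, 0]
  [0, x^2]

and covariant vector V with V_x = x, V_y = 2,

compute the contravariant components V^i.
Inverse metric (diagonal): g^{xx} = 1, g^{yy} = 1/x^2
V^i = g^{ij} V_j:
V^x = (1)(x) + (0)(2) = x
V^y = (0)(x) + (1/x^2)(2) = 2/x^2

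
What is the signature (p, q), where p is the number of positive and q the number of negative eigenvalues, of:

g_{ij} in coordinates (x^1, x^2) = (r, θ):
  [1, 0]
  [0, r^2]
The metric is diagonal, so its eigenvalues are the diagonal entries: 1, r^2 (at a generic point, where coordinate-dependent entries are positive).
2 positive, 0 negative.
(2, 0) - Riemannian (positive definite)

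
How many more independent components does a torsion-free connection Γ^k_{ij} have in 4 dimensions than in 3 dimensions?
Independent components in n dimensions: n × n(n+1)/2 = n^2(n+1)/2.
4D: 4 × 10 = 40
3D: 3 × 6 = 18
Difference = 40 - 18 = 22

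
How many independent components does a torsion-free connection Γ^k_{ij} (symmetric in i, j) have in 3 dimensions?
Γ^k_{ij} has n choices for the upper index and n(n+1)/2 independent symmetric lower index pairs.
Total = 3 × 3×4/2 = 3 × 6 = 18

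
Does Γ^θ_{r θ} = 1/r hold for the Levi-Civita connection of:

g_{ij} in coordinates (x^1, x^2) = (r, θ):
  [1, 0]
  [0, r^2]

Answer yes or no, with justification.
Γ^θ_{r θ} = (1/2) g^{θθ} (∂_r g_{θθ} + ∂_θ g_{θr} - ∂_θ g_{rθ}) = (1/2)(1/r^2)((2*r) + (0) - (0)) = 1/r
This equals the proposed value 1/r.
Yes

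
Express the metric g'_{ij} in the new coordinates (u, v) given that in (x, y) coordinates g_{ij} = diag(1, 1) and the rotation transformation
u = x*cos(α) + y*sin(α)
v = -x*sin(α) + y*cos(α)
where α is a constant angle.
Invert the transformation: x = u*cos(α) - v*sin(α), y = u*sin(α) + v*cos(α)
g'_{ij} = (∂x^k/∂x'^i)(∂x^l/∂x'^j) g_{kl}; with g_{kl} = δ_{kl} this is Σ_k (∂x^k/∂x'^i)(∂x^k/∂x'^j).
Jacobian: ∂x/∂u = cos(α), ∂x/∂v = -sin(α), ∂y/∂u = sin(α), ∂y/∂v = cos(α)
g'_{uu} = (cos(α))(cos(α)) + (sin(α))(sin(α)) = 1
g'_{uv} = (cos(α))(-sin(α)) + (sin(α))(cos(α)) = 0
g'_{vv} = (-sin(α))(-sin(α)) + (cos(α))(cos(α)) = 1
g'_{ij} = diag(1, 1)
The Euclidean metric is invariant under rotations.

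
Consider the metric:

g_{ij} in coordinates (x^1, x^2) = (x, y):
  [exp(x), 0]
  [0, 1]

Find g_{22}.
With x^1 = x, x^2 = y, g_{22} = g_{yy} is the row-2, column-2 entry of the matrix.
g_{22} = 1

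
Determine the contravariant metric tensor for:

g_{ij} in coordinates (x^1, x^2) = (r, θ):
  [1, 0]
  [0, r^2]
The metric is diagonal, so g^{ij} is diagonal with entries 1/g_{ii}: diag(1, 1/(r^2)).
g^{ij}:
  [1, 0]
  [0, 1/r^2]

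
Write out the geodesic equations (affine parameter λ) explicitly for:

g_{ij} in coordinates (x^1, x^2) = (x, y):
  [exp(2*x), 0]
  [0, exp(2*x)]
Geodesic equation: d^2x^k/dλ^2 + Γ^k_{ij} (dx^i/dλ)(dx^j/dλ) = 0.
Non-zero Christoffel symbols:
Γ^x_{x x} = 1
Γ^x_{y y} = -1
Γ^y_{x y} = 1
Substituting (the symmetric pair Γ^k_{ij}, Γ^k_{ji} combines into a factor 2):
d^2x/dλ^2 + (dx/dλ)^2 - (dy/dλ)^2 = 0
d^2y/dλ^2 + 2 (dx/dλ)(dy/dλ) = 0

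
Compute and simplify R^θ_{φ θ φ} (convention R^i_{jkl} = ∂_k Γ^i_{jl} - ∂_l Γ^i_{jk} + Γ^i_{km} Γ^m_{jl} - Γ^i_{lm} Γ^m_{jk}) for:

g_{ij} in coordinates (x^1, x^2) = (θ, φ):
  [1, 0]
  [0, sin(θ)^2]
Non-zero Christoffel symbols (Γ^k_{ij} = Γ^k_{ji}):
Γ^θ_{φ φ} = -sin(2*θ)/2
Γ^φ_{θ φ} = 1/tan(θ)
R^θ_{φ θ φ} = ∂_θ Γ^θ_{φ φ} - ∂_φ Γ^θ_{φ θ} + Γ^θ_{θ m} Γ^m_{φ φ} - Γ^θ_{φ m} Γ^m_{φ θ}
  = (-cos(2*θ)) - (0) + (0) - (-cos(θ)^2) = sin(θ)^2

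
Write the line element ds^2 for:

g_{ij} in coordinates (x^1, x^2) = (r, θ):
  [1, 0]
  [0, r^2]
ds^2 = g_{ij} dx^i dx^j; only the non-zero components contribute.
ds^2 = dr^2 + r^2 dθ^2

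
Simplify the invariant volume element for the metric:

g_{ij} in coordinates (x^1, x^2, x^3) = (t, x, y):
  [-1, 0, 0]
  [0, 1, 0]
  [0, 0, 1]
det(g) = -1
√|det(g)| = 1
Volume element: dV = 1 dt dx dy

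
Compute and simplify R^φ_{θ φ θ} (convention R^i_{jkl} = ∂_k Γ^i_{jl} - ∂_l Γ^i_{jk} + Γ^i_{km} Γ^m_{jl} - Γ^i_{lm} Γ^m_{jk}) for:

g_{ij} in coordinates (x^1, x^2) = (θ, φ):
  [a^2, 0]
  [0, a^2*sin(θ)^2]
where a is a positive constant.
Non-zero Christoffel symbols (Γ^k_{ij} = Γ^k_{ji}):
Γ^θ_{φ φ} = -sin(2*θ)/2
Γ^φ_{θ φ} = 1/tan(θ)
R^φ_{θ φ θ} = ∂_φ Γ^φ_{θ θ} - ∂_θ Γ^φ_{θ φ} + Γ^φ_{φ m} Γ^m_{θ θ} - Γ^φ_{θ m} Γ^m_{θ φ}
  = (0) - (-1/sin(θ)^2) + (0) - (1/tan(θ)^2) = 1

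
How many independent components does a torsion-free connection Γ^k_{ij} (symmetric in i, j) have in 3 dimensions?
Γ^k_{ij} has n choices for the upper index and n(n+1)/2 independent symmetric lower index pairs.
Total = 3 × 3×4/2 = 3 × 6 = 18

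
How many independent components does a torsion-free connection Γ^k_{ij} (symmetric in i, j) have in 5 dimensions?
Γ^k_{ij} has n choices for the upper index and n(n+1)/2 independent symmetric lower index pairs.
Total = 5 × 5×6/2 = 5 × 15 = 75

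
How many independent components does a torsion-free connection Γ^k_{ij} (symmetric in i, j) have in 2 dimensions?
Γ^k_{ij} has n choices for the upper index and n(n+1)/2 independent symmetric lower index pairs.
Total = 2 × 2×3/2 = 2 × 3 = 6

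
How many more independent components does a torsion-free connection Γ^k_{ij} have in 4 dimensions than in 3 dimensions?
Independent components in n dimensions: n × n(n+1)/2 = n^2(n+1)/2.
4D: 4 × 10 = 40
3D: 3 × 6 = 18
Difference = 40 - 18 = 22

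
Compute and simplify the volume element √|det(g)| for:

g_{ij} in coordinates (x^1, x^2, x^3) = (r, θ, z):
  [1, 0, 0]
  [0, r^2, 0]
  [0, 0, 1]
det(g) = r^2
√|det(g)| = r
Volume element: dV = r dr dθ dz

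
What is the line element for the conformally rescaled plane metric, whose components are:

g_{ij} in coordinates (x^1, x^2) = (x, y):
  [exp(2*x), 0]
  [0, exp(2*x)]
ds^2 = g_{ij} dx^i dx^j; only the non-zero components contribute.
ds^2 = exp(2*x) dx^2 + exp(2*x) dy^2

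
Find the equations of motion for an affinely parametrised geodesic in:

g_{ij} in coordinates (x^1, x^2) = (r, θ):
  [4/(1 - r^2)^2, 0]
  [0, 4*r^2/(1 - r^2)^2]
Geodesic equation: d^2x^k/dλ^2 + Γ^k_{ij} (dx^i/dλ)(dx^j/dλ) = 0.
Non-zero Christoffel symbols:
Γ^r_{r r} = 2*r/(1 - r^2)
Γ^r_{θ θ} = (r^3 + r)/(r^2 - 1)
Γ^θ_{r θ} = (-r^2 - 1)/(r^3 - r)
Substituting (the symmetric pair Γ^k_{ij}, Γ^k_{ji} combines into a factor 2):
d^2r/dλ^2 + (2*r/(1 - r^2)) (dr/dλ)^2 + ((r^3 + r)/(r^2 - 1)) (dθ/dλ)^2 = 0
d^2θ/dλ^2 + ((-2*r^2 - 2)/(r^3 - r)) (dr/dλ)(dθ/dλ) = 0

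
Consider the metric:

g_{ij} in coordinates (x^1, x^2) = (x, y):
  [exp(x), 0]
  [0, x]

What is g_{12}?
With x^1 = x, x^2 = y, g_{12} = g_{xy} is the row-1, column-2 entry of the matrix.
g_{12} = 0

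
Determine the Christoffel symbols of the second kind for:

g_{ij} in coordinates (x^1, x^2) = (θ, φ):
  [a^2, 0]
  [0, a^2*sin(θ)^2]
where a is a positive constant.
Using Γ^k_{ij} = (1/2) g^{km} (∂_i g_{mj} + ∂_j g_{mi} - ∂_m g_{ij}); the metric is diagonal, so only the m = k term contributes.
Non-zero symbols (using the symmetry Γ^k_{ij} = Γ^k_{ji}):
Γ^θ_{φ φ} = (1/2) g^{θθ} (∂_φ g_{θφ} + ∂_φ g_{θφ} - ∂_θ g_{φφ}) = (1/2)(1/a^2)((0) + (0) - (a^2*sin(2*θ))) = -sin(2*θ)/2
Γ^φ_{θ φ} = (1/2) g^{φφ} (∂_θ g_{φφ} + ∂_φ g_{φθ} - ∂_φ g_{θφ}) = (1/2)(1/(a^2*sin(θ)^2))((a^2*sin(2*θ)) + (0) - (0)) = 1/tan(θ)
All other Christoffel symbols are zero.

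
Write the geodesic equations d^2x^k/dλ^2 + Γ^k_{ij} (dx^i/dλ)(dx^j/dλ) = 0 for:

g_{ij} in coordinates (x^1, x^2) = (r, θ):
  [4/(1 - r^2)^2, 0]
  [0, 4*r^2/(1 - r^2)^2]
Geodesic equation: d^2x^k/dλ^2 + Γ^k_{ij} (dx^i/dλ)(dx^j/dλ) = 0.
Non-zero Christoffel symbols:
Γ^r_{r r} = 2*r/(1 - r^2)
Γ^r_{θ θ} = (r^3 + r)/(r^2 - 1)
Γ^θ_{r θ} = (-r^2 - 1)/(r^3 - r)
Substituting (the symmetric pair Γ^k_{ij}, Γ^k_{ji} combines into a factor 2):
d^2r/dλ^2 + (2*r/(1 - r^2)) (dr/dλ)^2 + ((r^3 + r)/(r^2 - 1)) (dθ/dλ)^2 = 0
d^2θ/dλ^2 + ((-2*r^2 - 2)/(r^3 - r)) (dr/dλ)(dθ/dλ) = 0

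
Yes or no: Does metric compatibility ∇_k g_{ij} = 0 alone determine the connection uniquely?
One also needs vanishing torsion; metric compatibility plus torsion-freeness singles out the Levi-Civita connection.
No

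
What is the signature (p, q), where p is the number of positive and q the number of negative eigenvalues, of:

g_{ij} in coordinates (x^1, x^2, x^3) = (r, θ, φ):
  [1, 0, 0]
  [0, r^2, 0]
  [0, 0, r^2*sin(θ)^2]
The metric is diagonal, so its eigenvalues are the diagonal entries: 1, r^2, r^2*sin(θ)^2 (at a generic point, where coordinate-dependent entries are positive).
3 positive, 0 negative.
(3, 0) - Riemannian (positive definite)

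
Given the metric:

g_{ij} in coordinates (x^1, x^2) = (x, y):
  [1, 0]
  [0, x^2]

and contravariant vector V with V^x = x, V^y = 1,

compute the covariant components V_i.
V_i = g_{ij} V^j:
V_x = (1)(x) + (0)(1) = x
V_y = (0)(x) + (x^2)(1) = x^2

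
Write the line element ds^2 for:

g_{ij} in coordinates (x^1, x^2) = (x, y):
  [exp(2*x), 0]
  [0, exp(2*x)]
ds^2 = g_{ij} dx^i dx^j; only the non-zero components contribute.
ds^2 = exp(2*x) dx^2 + exp(2*x) dy^2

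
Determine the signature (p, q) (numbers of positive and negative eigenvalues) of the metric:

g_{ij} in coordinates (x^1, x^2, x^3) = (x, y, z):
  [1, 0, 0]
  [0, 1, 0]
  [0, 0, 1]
The metric is diagonal, so its eigenvalues are the diagonal entries: 1, 1, 1 (at a generic point, where coordinate-dependent entries are positive).
3 positive, 0 negative.
(3, 0) - Riemannian (positive definite)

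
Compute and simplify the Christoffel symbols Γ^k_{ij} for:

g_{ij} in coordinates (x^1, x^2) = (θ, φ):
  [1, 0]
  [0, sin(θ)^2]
Using Γ^k_{ij} = (1/2) g^{km} (∂_i g_{mj} + ∂_j g_{mi} - ∂_m g_{ij}); the metric is diagonal, so only the m = k term contributes.
Non-zero symbols (using the symmetry Γ^k_{ij} = Γ^k_{ji}):
Γ^θ_{φ φ} = (1/2) g^{θθ} (∂_φ g_{θφ} + ∂_φ g_{θφ} - ∂_θ g_{φφ}) = (1/2)(1)((0) + (0) - (sin(2*θ))) = -sin(2*θ)/2
Γ^φ_{θ φ} = (1/2) g^{φφ} (∂_θ g_{φφ} + ∂_φ g_{φθ} - ∂_φ g_{θφ}) = (1/2)(1/sin(θ)^2)((sin(2*θ)) + (0) - (0)) = 1/tan(θ)
All other Christoffel symbols are zero.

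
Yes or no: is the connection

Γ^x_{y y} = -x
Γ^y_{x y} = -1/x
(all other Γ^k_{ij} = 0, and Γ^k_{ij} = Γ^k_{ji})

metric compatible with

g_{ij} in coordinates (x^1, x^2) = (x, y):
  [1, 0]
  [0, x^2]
Using ∇_k g_{ij} = ∂_k g_{ij} - Γ^m_{ki} g_{mj} - Γ^m_{kj} g_{im}:
∇_x g_{yy} = (2*x) - (-x) - (-x) = 4*x ≠ 0
So the connection is not metric compatible (it is not the Levi-Civita connection).
No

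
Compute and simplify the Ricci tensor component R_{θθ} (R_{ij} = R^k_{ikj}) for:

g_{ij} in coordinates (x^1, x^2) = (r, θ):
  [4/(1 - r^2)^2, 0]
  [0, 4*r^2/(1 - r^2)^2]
Non-zero Christoffel symbols (Γ^k_{ij} = Γ^k_{ji}):
Γ^r_{r r} = 2*r/(1 - r^2)
Γ^r_{θ θ} = (r^3 + r)/(r^2 - 1)
Γ^θ_{r θ} = (-r^2 - 1)/(r^3 - r)
R^r_{θ r θ} = ∂_r Γ^r_{θ θ} - ∂_θ Γ^r_{θ r} + Γ^r_{r m} Γ^m_{θ θ} - Γ^r_{θ m} Γ^m_{θ r}
  = ((r^4 - 4*r^2 - 1)/(r^2 - 1)^2) - (0) + (-2*r^2*(r^2 + 1)/(r^2 - 1)^2) - (-(r^2 + 1)^2/(r^2 - 1)^2) = -4*r^2/(r^2 - 1)^2
R^θ_{θ θ θ} = 0 (a repeated index in an antisymmetric pair)
R_{θθ} = R^r_{θ r θ} + R^θ_{θ θ θ} = (-4*r^2/(r^2 - 1)^2) + (0) = -4*r^2/(r^2 - 1)^2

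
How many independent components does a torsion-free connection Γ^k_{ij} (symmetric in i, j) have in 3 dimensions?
Γ^k_{ij} has n choices for the upper index and n(n+1)/2 independent symmetric lower index pairs.
Total = 3 × 3×4/2 = 3 × 6 = 18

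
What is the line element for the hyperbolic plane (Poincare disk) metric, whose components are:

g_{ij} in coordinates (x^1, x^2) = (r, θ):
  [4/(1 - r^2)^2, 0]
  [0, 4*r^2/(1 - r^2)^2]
ds^2 = g_{ij} dx^i dx^j; only the non-zero components contribute.
ds^2 = (4/(1 - r^2)^2) dr^2 + (4*r^2/(1 - r^2)^2) dθ^2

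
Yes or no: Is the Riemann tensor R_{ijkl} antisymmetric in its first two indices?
R_{ijkl} = -R_{jikl} (follows from metric compatibility).
Yes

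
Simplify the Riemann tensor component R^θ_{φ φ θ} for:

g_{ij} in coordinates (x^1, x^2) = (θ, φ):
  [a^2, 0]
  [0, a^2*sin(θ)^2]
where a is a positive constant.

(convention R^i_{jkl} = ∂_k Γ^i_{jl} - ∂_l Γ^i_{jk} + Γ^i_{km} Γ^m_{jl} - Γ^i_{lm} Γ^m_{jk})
Non-zero Christoffel symbols (Γ^k_{ij} = Γ^k_{ji}):
Γ^θ_{φ φ} = -sin(2*θ)/2
Γ^φ_{θ φ} = 1/tan(θ)
R^θ_{φ φ θ} = ∂_φ Γ^θ_{φ θ} - ∂_θ Γ^θ_{φ φ} + Γ^θ_{φ m} Γ^m_{φ θ} - Γ^θ_{θ m} Γ^m_{φ φ}
  = (0) - (-cos(2*θ)) + (-cos(θ)^2) - (0) = -sin(θ)^2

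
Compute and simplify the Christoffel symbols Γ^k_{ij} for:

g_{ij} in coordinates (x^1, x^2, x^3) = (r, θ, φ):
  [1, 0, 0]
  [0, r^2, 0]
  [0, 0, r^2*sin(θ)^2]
Using Γ^k_{ij} = (1/2) g^{km} (∂_i g_{mj} + ∂_j g_{mi} - ∂_m g_{ij}); the metric is diagonal, so only the m = k term contributes.
Non-zero symbols (using the symmetry Γ^k_{ij} = Γ^k_{ji}):
Γ^r_{θ θ} = (1/2) g^{rr} (∂_θ g_{rθ} + ∂_θ g_{rθ} - ∂_r g_{θθ}) = (1/2)(1)((0) + (0) - (2*r)) = -r
Γ^r_{φ φ} = (1/2) g^{rr} (∂_φ g_{rφ} + ∂_φ g_{rφ} - ∂_r g_{φφ}) = (1/2)(1)((0) + (0) - (2*r*sin(θ)^2)) = -r*sin(θ)^2
Γ^θ_{r θ} = (1/2) g^{θθ} (∂_r g_{θθ} + ∂_θ g_{θr} - ∂_θ g_{rθ}) = (1/2)(1/r^2)((2*r) + (0) - (0)) = 1/r
Γ^θ_{φ φ} = (1/2) g^{θθ} (∂_φ g_{θφ} + ∂_φ g_{θφ} - ∂_θ g_{φφ}) = (1/2)(1/r^2)((0) + (0) - (r^2*sin(2*θ))) = -sin(2*θ)/2
Γ^φ_{r φ} = (1/2) g^{φφ} (∂_r g_{φφ} + ∂_φ g_{φr} - ∂_φ g_{rφ}) = (1/2)(1/(r^2*sin(θ)^2))((2*r*sin(θ)^2) + (0) - (0)) = 1/r
Γ^φ_{θ φ} = (1/2) g^{φφ} (∂_θ g_{φφ} + ∂_φ g_{φθ} - ∂_φ g_{θφ}) = (1/2)(1/(r^2*sin(θ)^2))((r^2*sin(2*θ)) + (0) - (0)) = 1/tan(θ)
All other Christoffel symbols are zero.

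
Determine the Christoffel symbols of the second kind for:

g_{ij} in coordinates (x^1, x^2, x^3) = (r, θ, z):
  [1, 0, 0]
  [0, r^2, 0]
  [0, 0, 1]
Using Γ^k_{ij} = (1/2) g^{km} (∂_i g_{mj} + ∂_j g_{mi} - ∂_m g_{ij}); the metric is diagonal, so only the m = k term contributes.
Non-zero symbols (using the symmetry Γ^k_{ij} = Γ^k_{ji}):
Γ^r_{θ θ} = (1/2) g^{rr} (∂_θ g_{rθ} + ∂_θ g_{rθ} - ∂_r g_{θθ}) = (1/2)(1)((0) + (0) - (2*r)) = -r
Γ^θ_{r θ} = (1/2) g^{θθ} (∂_r g_{θθ} + ∂_θ g_{θr} - ∂_θ g_{rθ}) = (1/2)(1/r^2)((2*r) + (0) - (0)) = 1/r
All other Christoffel symbols are zero.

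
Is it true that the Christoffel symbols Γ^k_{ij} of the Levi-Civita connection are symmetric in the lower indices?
The Levi-Civita connection is torsion-free, which is exactly Γ^k_{ij} = Γ^k_{ji}.
Yes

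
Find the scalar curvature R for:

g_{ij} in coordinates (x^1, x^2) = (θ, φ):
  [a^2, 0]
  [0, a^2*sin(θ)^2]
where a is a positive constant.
Non-zero Christoffel symbols (Γ^k_{ij} = Γ^k_{ji}):
Γ^θ_{φ φ} = -sin(2*θ)/2
Γ^φ_{θ φ} = 1/tan(θ)
Ricci tensor (R_{ij} = R^k_{ikj}): R_{θθ} = 1, R_{θφ} = 0, R_{φφ} = sin(θ)^2
Inverse metric: g^{θθ} = 1/a^2, g^{φφ} = 1/(a^2*sin(θ)^2)
R = g^{ij} R_{ij} = (1/a^2)(1) + (1/(a^2*sin(θ)^2))(sin(θ)^2) = 2/a^2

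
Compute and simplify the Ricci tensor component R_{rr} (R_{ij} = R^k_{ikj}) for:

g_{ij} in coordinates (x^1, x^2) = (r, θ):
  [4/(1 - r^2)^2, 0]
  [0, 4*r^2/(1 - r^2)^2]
Non-zero Christoffel symbols (Γ^k_{ij} = Γ^k_{ji}):
Γ^r_{r r} = 2*r/(1 - r^2)
Γ^r_{θ θ} = (r^3 + r)/(r^2 - 1)
Γ^θ_{r θ} = (-r^2 - 1)/(r^3 - r)
R^r_{r r r} = 0 (a repeated index in an antisymmetric pair)
R^θ_{r θ r} = ∂_θ Γ^θ_{r r} - ∂_r Γ^θ_{r θ} + Γ^θ_{θ m} Γ^m_{r r} - Γ^θ_{r m} Γ^m_{r θ}
  = (0) - ((r^4 + 4*r^2 - 1)/(r^3 - r)^2) + (2*(r^2 + 1)/(r^2 - 1)^2) - ((r^2 + 1)^2/(r^3 - r)^2) = -4/(r^2 - 1)^2
R_{rr} = R^r_{r r r} + R^θ_{r θ r} = (0) + (-4/(r^2 - 1)^2) = -4/(r^2 - 1)^2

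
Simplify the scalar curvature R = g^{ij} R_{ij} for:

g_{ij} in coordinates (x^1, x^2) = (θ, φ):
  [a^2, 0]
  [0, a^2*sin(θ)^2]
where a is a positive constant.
Non-zero Christoffel symbols (Γ^k_{ij} = Γ^k_{ji}):
Γ^θ_{φ φ} = -sin(2*θ)/2
Γ^φ_{θ φ} = 1/tan(θ)
Ricci tensor (R_{ij} = R^k_{ikj}): R_{θθ} = 1, R_{θφ} = 0, R_{φφ} = sin(θ)^2
Inverse metric: g^{θθ} = 1/a^2, g^{φφ} = 1/(a^2*sin(θ)^2)
R = g^{ij} R_{ij} = (1/a^2)(1) + (1/(a^2*sin(θ)^2))(sin(θ)^2) = 2/a^2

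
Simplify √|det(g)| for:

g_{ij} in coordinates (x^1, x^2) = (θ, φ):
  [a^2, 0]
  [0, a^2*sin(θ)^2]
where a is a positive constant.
det(g) = a^4*sin(θ)^2
√|det(g)| = a^2*sin(θ) (taking 0 < θ < π so that |sin(θ)| = sin(θ))
Volume element: dV = a^2*sin(θ) dθ dφ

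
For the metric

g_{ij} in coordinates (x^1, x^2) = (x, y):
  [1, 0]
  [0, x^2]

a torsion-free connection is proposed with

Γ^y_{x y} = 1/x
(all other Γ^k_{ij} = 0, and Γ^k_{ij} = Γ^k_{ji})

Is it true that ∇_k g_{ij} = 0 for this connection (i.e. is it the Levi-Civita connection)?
Using ∇_k g_{ij} = ∂_k g_{ij} - Γ^m_{ki} g_{mj} - Γ^m_{kj} g_{im}:
∇_y g_{xy} = (0) - (x) - (0) = -x ≠ 0
So the connection is not metric compatible (it is not the Levi-Civita connection).
No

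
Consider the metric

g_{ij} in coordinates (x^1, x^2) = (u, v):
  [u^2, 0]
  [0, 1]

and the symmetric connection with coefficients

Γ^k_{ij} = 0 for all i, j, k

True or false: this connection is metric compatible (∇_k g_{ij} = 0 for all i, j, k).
Using ∇_k g_{ij} = ∂_k g_{ij} - Γ^m_{ki} g_{mj} - Γ^m_{kj} g_{im}:
∇_u g_{uu} = (2*u) - (0) - (0) = 2*u ≠ 0
So the connection is not metric compatible (it is not the Levi-Civita connection).
False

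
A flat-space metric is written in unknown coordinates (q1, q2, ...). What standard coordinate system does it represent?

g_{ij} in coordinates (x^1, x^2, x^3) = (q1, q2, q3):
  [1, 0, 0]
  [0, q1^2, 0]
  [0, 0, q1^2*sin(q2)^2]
The line element ds^2 = dq1^2 + q1^2 dq2^2 + q1^2 sin(q2)^2 dq3^2 is dr^2 + r^2 dθ^2 + r^2 sin(θ)^2 dφ^2 with q1 = r, q2 = θ, q3 = φ.
spherical coordinates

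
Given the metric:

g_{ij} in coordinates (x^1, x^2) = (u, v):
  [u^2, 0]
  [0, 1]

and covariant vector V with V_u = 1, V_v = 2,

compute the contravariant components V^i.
Inverse metric (diagonal): g^{uu} = 1/u^2, g^{vv} = 1
V^i = g^{ij} V_j:
V^u = (1/u^2)(1) + (0)(2) = 1/u^2
V^v = (0)(1) + (1)(2) = 2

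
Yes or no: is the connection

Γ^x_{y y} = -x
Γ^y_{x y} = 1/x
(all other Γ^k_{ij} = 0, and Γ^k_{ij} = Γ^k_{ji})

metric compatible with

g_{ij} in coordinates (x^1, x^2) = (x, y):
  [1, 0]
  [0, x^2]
Using ∇_k g_{ij} = ∂_k g_{ij} - Γ^m_{ki} g_{mj} - Γ^m_{kj} g_{im}:
e.g. ∇_x g_{yy} = (2*x) - (x) - (x) = 0
Every component ∇_k g_{ij} vanishes: the connection is metric compatible.
Yes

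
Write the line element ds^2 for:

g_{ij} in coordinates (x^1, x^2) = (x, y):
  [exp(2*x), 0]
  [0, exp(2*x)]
ds^2 = g_{ij} dx^i dx^j; only the non-zero components contribute.
ds^2 = exp(2*x) dx^2 + exp(2*x) dy^2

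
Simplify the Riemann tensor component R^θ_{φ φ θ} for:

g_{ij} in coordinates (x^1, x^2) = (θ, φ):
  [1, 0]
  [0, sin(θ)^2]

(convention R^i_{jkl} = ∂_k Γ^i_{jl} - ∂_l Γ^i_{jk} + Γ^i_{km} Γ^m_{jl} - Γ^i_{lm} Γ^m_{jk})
Non-zero Christoffel symbols (Γ^k_{ij} = Γ^k_{ji}):
Γ^θ_{φ φ} = -sin(2*θ)/2
Γ^φ_{θ φ} = 1/tan(θ)
R^θ_{φ φ θ} = ∂_φ Γ^θ_{φ θ} - ∂_θ Γ^θ_{φ φ} + Γ^θ_{φ m} Γ^m_{φ θ} - Γ^θ_{θ m} Γ^m_{φ φ}
  = (0) - (-cos(2*θ)) + (-cos(θ)^2) - (0) = -sin(θ)^2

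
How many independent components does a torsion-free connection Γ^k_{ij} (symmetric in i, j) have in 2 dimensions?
Γ^k_{ij} has n choices for the upper index and n(n+1)/2 independent symmetric lower index pairs.
Total = 2 × 2×3/2 = 2 × 3 = 6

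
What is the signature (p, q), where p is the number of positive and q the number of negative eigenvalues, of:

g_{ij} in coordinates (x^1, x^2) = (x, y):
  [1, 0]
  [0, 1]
The metric is diagonal, so its eigenvalues are the diagonal entries: 1, 1 (at a generic point, where coordinate-dependent entries are positive).
2 positive, 0 negative.
(2, 0) - Riemannian (positive definite)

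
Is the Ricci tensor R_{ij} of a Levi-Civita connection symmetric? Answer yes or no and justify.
R_{ij} = R^k_{ikj}; the pair symmetry R_{kilj} = R_{ljki} gives R_{ij} = R_{ji}.
Yes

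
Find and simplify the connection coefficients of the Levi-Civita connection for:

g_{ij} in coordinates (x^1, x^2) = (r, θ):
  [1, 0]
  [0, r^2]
Using Γ^k_{ij} = (1/2) g^{km} (∂_i g_{mj} + ∂_j g_{mi} - ∂_m g_{ij}); the metric is diagonal, so only the m = k term contributes.
Non-zero symbols (using the symmetry Γ^k_{ij} = Γ^k_{ji}):
Γ^r_{θ θ} = (1/2) g^{rr} (∂_θ g_{rθ} + ∂_θ g_{rθ} - ∂_r g_{θθ}) = (1/2)(1)((0) + (0) - (2*r)) = -r
Γ^θ_{r θ} = (1/2) g^{θθ} (∂_r g_{θθ} + ∂_θ g_{θr} - ∂_θ g_{rθ}) = (1/2)(1/r^2)((2*r) + (0) - (0)) = 1/r
All other Christoffel symbols are zero.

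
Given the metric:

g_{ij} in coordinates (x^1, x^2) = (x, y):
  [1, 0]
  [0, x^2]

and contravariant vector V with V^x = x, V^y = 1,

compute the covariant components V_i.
V_i = g_{ij} V^j:
V_x = (1)(x) + (0)(1) = x
V_y = (0)(x) + (x^2)(1) = x^2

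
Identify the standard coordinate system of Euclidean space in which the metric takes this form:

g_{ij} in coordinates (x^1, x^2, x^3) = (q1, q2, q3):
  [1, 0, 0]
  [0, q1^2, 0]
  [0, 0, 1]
The line element ds^2 = dq1^2 + q1^2 dq2^2 + dq3^2 is dr^2 + r^2 dθ^2 + dz^2 with q1 = r, q2 = θ, q3 = z.
cylindrical coordinates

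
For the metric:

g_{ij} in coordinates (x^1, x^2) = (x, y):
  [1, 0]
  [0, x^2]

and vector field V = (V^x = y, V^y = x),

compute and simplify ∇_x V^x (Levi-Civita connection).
Non-zero Christoffel symbols:
Γ^x_{y y} = -x
Γ^y_{x y} = 1/x
∇_x V^x = ∂_x V^x + Γ^x_{x j} V^j
  = (0) + (0)(y) + (0)(x)
  = 0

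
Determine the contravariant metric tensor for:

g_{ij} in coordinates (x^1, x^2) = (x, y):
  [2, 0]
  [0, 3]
The metric is diagonal, so g^{ij} is diagonal with entries 1/g_{ii}: diag(1/2, 1/3).
g^{ij}:
  [1/2, 0]
  [0, 1/3]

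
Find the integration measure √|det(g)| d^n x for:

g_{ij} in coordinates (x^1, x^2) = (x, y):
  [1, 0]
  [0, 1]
det(g) = 1
√|det(g)| = 1
Volume element: dV = 1 dx dy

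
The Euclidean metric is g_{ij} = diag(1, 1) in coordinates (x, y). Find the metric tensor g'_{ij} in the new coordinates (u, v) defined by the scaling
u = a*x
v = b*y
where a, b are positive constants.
Invert the transformation: x = u/a, y = v/b
g'_{ij} = (∂x^k/∂x'^i)(∂x^l/∂x'^j) g_{kl}; with g_{kl} = δ_{kl} this is Σ_k (∂x^k/∂x'^i)(∂x^k/∂x'^j).
Jacobian: ∂x/∂u = 1/a, ∂x/∂v = 0, ∂y/∂u = 0, ∂y/∂v = 1/b
g'_{uu} = (1/a)(1/a) + (0)(0) = 1/a^2
g'_{uv} = (1/a)(0) + (0)(1/b) = 0
g'_{vv} = (0)(0) + (1/b)(1/b) = 1/b^2
g'_{ij} = diag(1/a^2, 1/b^2)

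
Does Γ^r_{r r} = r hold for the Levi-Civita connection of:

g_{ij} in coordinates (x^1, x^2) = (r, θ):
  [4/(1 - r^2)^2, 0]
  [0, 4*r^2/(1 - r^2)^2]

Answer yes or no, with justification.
Γ^r_{r r} = (1/2) g^{rr} (∂_r g_{rr} + ∂_r g_{rr} - ∂_r g_{rr}) = (1/2)((1 - r^2)^2/4)((16*r/(1 - r^2)^3) + (16*r/(1 - r^2)^3) - (16*r/(1 - r^2)^3)) = 2*r/(1 - r^2)
This differs from the proposed value r.
No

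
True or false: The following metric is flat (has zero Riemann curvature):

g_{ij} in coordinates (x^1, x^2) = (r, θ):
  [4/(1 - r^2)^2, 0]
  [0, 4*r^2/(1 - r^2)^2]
Non-zero Christoffel symbols:
Γ^r_{r r} = 2*r/(1 - r^2)
Γ^r_{θ θ} = (r^3 + r)/(r^2 - 1)
Γ^θ_{r θ} = (-r^2 - 1)/(r^3 - r)
Ricci tensor: R_{rr} = -4/(r^2 - 1)^2, R_{rθ} = 0, R_{θθ} = -4*r^2/(r^2 - 1)^2
The Ricci tensor is non-zero, so the Riemann tensor is non-zero: not flat.
False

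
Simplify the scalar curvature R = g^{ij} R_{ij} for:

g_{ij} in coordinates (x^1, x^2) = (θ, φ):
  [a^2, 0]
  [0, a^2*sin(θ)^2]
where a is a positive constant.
Non-zero Christoffel symbols (Γ^k_{ij} = Γ^k_{ji}):
Γ^θ_{φ φ} = -sin(2*θ)/2
Γ^φ_{θ φ} = 1/tan(θ)
Ricci tensor (R_{ij} = R^k_{ikj}): R_{θθ} = 1, R_{θφ} = 0, R_{φφ} = sin(θ)^2
Inverse metric: g^{θθ} = 1/a^2, g^{φφ} = 1/(a^2*sin(θ)^2)
R = g^{ij} R_{ij} = (1/a^2)(1) + (1/(a^2*sin(θ)^2))(sin(θ)^2) = 2/a^2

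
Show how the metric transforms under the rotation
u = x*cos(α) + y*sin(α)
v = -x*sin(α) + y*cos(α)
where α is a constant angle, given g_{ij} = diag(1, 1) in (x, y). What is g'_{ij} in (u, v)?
Invert the transformation: x = u*cos(α) - v*sin(α), y = u*sin(α) + v*cos(α)
g'_{ij} = (∂x^k/∂x'^i)(∂x^l/∂x'^j) g_{kl}; with g_{kl} = δ_{kl} this is Σ_k (∂x^k/∂x'^i)(∂x^k/∂x'^j).
Jacobian: ∂x/∂u = cos(α), ∂x/∂v = -sin(α), ∂y/∂u = sin(α), ∂y/∂v = cos(α)
g'_{uu} = (cos(α))(cos(α)) + (sin(α))(sin(α)) = 1
g'_{uv} = (cos(α))(-sin(α)) + (sin(α))(cos(α)) = 0
g'_{vv} = (-sin(α))(-sin(α)) + (cos(α))(cos(α)) = 1
g'_{ij} = diag(1, 1)
The Euclidean metric is invariant under rotations.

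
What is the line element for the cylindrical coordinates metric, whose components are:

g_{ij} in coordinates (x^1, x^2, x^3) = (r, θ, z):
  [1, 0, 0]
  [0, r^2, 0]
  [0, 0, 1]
ds^2 = g_{ij} dx^i dx^j; only the non-zero components contribute.
ds^2 = dr^2 + r^2 dθ^2 + dz^2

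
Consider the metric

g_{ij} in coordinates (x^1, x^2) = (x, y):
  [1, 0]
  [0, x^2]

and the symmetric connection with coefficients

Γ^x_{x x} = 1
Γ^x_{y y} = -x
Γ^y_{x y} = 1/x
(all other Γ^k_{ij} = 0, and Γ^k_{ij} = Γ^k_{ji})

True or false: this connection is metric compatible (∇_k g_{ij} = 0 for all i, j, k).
Using ∇_k g_{ij} = ∂_k g_{ij} - Γ^m_{ki} g_{mj} - Γ^m_{kj} g_{im}:
∇_x g_{xx} = (0) - (1) - (1) = -2 ≠ 0
So the connection is not metric compatible (it is not the Levi-Civita connection).
False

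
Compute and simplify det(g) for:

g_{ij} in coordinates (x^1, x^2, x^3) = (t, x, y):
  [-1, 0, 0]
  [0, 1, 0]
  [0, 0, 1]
Diagonal metric: det(g) = g_{11}·g_{22}·g_{33}
= (-1)·(1)·(1)
det(g) = -1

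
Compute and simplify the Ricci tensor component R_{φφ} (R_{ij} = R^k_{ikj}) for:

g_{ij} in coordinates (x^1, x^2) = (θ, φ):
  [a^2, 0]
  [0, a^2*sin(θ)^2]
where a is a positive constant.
Non-zero Christoffel symbols (Γ^k_{ij} = Γ^k_{ji}):
Γ^θ_{φ φ} = -sin(2*θ)/2
Γ^φ_{θ φ} = 1/tan(θ)
R^θ_{φ θ φ} = ∂_θ Γ^θ_{φ φ} - ∂_φ Γ^θ_{φ θ} + Γ^θ_{θ m} Γ^m_{φ φ} - Γ^θ_{φ m} Γ^m_{φ θ}
  = (-cos(2*θ)) - (0) + (0) - (-cos(θ)^2) = sin(θ)^2
R^φ_{φ φ φ} = 0 (a repeated index in an antisymmetric pair)
R_{φφ} = R^θ_{φ θ φ} + R^φ_{φ φ φ} = (sin(θ)^2) + (0) = sin(θ)^2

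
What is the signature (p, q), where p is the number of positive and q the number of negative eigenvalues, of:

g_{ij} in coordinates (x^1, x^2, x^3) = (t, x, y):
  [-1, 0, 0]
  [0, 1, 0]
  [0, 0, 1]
The metric is diagonal, so its eigenvalues are the diagonal entries: -1, 1, 1 (at a generic point, where coordinate-dependent entries are positive).
2 positive, 1 negative.
(2, 1) - Lorentzian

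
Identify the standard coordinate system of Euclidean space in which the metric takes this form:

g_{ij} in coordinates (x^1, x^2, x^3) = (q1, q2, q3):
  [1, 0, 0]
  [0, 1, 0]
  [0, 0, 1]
All components are constant and the metric is the identity, i.e. orthonormal rectilinear coordinates.
Cartesian (3D) coordinates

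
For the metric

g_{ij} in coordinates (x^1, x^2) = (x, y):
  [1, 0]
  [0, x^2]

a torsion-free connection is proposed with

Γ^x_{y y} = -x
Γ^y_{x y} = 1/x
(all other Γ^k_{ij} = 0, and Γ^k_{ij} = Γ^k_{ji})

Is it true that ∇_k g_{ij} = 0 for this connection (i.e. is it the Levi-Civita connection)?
Using ∇_k g_{ij} = ∂_k g_{ij} - Γ^m_{ki} g_{mj} - Γ^m_{kj} g_{im}:
e.g. ∇_x g_{yy} = (2*x) - (x) - (x) = 0
Every component ∇_k g_{ij} vanishes: the connection is metric compatible.
Yes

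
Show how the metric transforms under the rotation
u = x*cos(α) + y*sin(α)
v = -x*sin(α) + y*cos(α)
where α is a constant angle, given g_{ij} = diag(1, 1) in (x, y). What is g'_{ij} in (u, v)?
Invert the transformation: x = u*cos(α) - v*sin(α), y = u*sin(α) + v*cos(α)
g'_{ij} = (∂x^k/∂x'^i)(∂x^l/∂x'^j) g_{kl}; with g_{kl} = δ_{kl} this is Σ_k (∂x^k/∂x'^i)(∂x^k/∂x'^j).
Jacobian: ∂x/∂u = cos(α), ∂x/∂v = -sin(α), ∂y/∂u = sin(α), ∂y/∂v = cos(α)
g'_{uu} = (cos(α))(cos(α)) + (sin(α))(sin(α)) = 1
g'_{uv} = (cos(α))(-sin(α)) + (sin(α))(cos(α)) = 0
g'_{vv} = (-sin(α))(-sin(α)) + (cos(α))(cos(α)) = 1
g'_{ij} = diag(1, 1)
The Euclidean metric is invariant under rotations.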